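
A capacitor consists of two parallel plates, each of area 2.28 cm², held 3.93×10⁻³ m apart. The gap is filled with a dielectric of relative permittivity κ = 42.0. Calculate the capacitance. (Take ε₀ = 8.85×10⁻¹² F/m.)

C ≈ 21.6 pF

A = 2.28 cm² = 2.28×10⁻⁴ m².
C = κε₀A/d = 42.0 × 8.85×10⁻¹² × 2.28×10⁻⁴ / 3.93×10⁻³ = 2.16×10⁻¹¹ F.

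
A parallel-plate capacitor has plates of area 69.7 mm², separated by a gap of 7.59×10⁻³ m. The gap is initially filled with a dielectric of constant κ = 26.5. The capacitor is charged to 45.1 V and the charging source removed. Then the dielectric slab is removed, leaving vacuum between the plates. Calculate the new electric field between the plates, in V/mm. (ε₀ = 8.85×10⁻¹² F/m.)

E ≈ 157 V/mm

A = 69.7 mm² = 6.97×10⁻⁵ m².
Initially C₁ = κε₀A/d = 26.5 × 8.85×10⁻¹² × 6.97×10⁻⁵ / 7.59×10⁻³ = 2.15×10⁻¹² F.
E₁ = 5.94×10³ V/m.
Isolated ⇒ Q is held fixed. V₂ = Q/C₂ = V₁/0.0377; E = V/d, so E₂/E₁ = (V₂/V₁)(d₁/d₂) = 26.5.
E₂ = 26.5 × 5.94×10³ = 1.57×10⁵ V/m.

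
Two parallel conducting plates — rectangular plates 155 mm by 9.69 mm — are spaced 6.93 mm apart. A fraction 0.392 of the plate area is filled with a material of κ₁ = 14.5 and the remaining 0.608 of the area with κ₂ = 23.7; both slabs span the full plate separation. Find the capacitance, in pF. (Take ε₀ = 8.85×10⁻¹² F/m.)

C ≈ 38.5 pF

A = 155 × 9.69 mm² = 1.50×10⁻³ m².
Side-by-side slabs ⇒ two capacitors in parallel, each spanning the full gap.
C₁ = κ₁ε₀A₁/d = 14.5 × 8.85×10⁻¹² × 5.89×10⁻⁴ / 6.93×10⁻³ = 1.09×10⁻¹¹ F.
C₂ = κ₂ε₀A₂/d = 23.7 × 8.85×10⁻¹² × 9.13×10⁻⁴ / 6.93×10⁻³ = 2.76×10⁻¹¹ F.
C = C₁ + C₂ = 3.85×10⁻¹¹ F.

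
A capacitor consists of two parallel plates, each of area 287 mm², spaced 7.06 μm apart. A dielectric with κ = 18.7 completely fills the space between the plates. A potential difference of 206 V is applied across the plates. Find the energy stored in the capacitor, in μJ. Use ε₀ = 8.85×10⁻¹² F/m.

A = 287 mm² = 2.87×10⁻⁴ m².
C = κε₀A/d = 18.7 × 8.85×10⁻¹² × 2.87×10⁻⁴ / 7.06×10⁻⁶ = 6.73×10⁻⁹ F.
U = ½CV² = ½ × 6.73×10⁻⁹ × (206)² = 1.43×10⁻⁴ J.

143 μJ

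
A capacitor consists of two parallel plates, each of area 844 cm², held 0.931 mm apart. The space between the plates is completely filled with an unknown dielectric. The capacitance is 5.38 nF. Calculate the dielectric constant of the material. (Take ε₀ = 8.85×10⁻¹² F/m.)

A = 844 cm² = 8.44×10⁻² m².
κ = Cd/(ε₀A) = 5.38×10⁻⁹ × 9.31×10⁻⁴ / (8.85×10⁻¹² × 8.44×10⁻²) = 6.71.

6.71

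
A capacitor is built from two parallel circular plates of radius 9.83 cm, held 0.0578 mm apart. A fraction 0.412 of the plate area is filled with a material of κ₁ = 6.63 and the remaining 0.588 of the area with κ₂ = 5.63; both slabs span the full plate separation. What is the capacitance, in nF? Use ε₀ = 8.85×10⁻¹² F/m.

28.1 nF

A = π(9.83 cm)² = 3.04×10⁻² m².
Side-by-side slabs ⇒ two capacitors in parallel, each spanning the full gap.
C₁ = κ₁ε₀A₁/d = 6.63 × 8.85×10⁻¹² × 1.25×10⁻² / 5.78×10⁻⁵ = 1.27×10⁻⁸ F.
C₂ = κ₂ε₀A₂/d = 5.63 × 8.85×10⁻¹² × 1.78×10⁻² / 5.78×10⁻⁵ = 1.54×10⁻⁸ F.
C = C₁ + C₂ = 2.81×10⁻⁸ F.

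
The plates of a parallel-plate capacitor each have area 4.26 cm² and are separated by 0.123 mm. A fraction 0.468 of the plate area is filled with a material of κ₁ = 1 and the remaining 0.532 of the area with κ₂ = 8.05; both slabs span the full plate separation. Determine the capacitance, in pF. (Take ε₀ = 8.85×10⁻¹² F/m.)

A = 4.26 cm² = 4.26×10⁻⁴ m².
Side-by-side slabs ⇒ two capacitors in parallel, each spanning the full gap.
C₁ = κ₁ε₀A₁/d = 1.00 × 8.85×10⁻¹² × 1.99×10⁻⁴ / 1.23×10⁻⁴ = 1.43×10⁻¹¹ F.
C₂ = κ₂ε₀A₂/d = 8.05 × 8.85×10⁻¹² × 2.27×10⁻⁴ / 1.23×10⁻⁴ = 1.31×10⁻¹⁰ F.
C = C₁ + C₂ = 1.46×10⁻¹⁰ F.

C ≈ 146 pF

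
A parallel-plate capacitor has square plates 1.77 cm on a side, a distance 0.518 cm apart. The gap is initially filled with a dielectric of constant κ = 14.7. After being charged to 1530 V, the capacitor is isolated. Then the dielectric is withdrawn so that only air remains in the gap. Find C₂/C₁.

C = κε₀A/d scales with κ, so C₂/C₁ = 1/κ = 1/14.7 = 0.0680.

C₂/C₁ ≈ 0.0680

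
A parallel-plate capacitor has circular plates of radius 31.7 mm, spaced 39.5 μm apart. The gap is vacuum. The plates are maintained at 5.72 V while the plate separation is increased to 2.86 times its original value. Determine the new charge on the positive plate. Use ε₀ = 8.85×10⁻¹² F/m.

A = π(31.7 mm)² = 3.16×10⁻³ m².
Initially C₁ = ε₀A/d = 8.85×10⁻¹² × 3.16×10⁻³ / 3.95×10⁻⁵ = 7.07×10⁻¹⁰ F.
Q₁ = 4.05×10⁻⁹ C.
Battery connected ⇒ V is held fixed. C₂ = 0.350 C₁ and Q = CV, so Q₂/Q₁ = C₂/C₁ = 0.350.
Q₂ = 0.350 × 4.05×10⁻⁹ = 1.41×10⁻⁹ C.

1.41 nC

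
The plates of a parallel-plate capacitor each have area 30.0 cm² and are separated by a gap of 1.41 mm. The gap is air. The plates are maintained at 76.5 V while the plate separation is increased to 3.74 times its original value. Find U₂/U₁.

0.267

Battery connected ⇒ V is held fixed.
C₂ = 0.267 C₁ and U = ½CV², so U₂/U₁ = C₂/C₁ = 0.267.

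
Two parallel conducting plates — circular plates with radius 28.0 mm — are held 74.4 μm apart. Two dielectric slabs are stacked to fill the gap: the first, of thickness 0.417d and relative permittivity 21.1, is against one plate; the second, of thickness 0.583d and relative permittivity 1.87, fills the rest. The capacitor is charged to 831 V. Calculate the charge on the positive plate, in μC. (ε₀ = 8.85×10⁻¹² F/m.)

A = π(28.0 mm)² = 2.46×10⁻³ m².
Stacked slabs ⇒ two capacitors in series, each with the full plate area.
C₁ = κ₁ε₀A/d₁ = 21.1 × 8.85×10⁻¹² × 2.46×10⁻³ / 3.10×10⁻⁵ = 1.48×10⁻⁸ F.
C₂ = κ₂ε₀A/d₂ = 1.87 × 8.85×10⁻¹² × 2.46×10⁻³ / 4.34×10⁻⁵ = 9.40×10⁻¹⁰ F.
C = (1/C₁ + 1/C₂)⁻¹ = 8.84×10⁻¹⁰ F.
Q = CV = 8.84×10⁻¹⁰ × 831 = 7.34×10⁻⁷ C.

Q ≈ 0.734 μC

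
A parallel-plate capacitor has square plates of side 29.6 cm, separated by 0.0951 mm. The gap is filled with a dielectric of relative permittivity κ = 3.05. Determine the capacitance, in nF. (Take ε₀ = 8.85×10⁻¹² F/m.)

24.9 nF

A = (29.6 cm)² = 8.76×10⁻² m².
C = κε₀A/d = 3.05 × 8.85×10⁻¹² × 8.76×10⁻² / 9.51×10⁻⁵ = 2.49×10⁻⁸ F.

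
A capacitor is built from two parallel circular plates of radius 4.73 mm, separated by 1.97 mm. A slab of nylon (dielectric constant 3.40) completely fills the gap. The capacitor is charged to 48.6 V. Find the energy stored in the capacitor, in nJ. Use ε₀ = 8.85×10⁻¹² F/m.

A = π(4.73 mm)² = 7.03×10⁻⁵ m².
C = κε₀A/d = 3.40 × 8.85×10⁻¹² × 7.03×10⁻⁵ / 1.97×10⁻³ = 1.07×10⁻¹² F.
U = ½CV² = ½ × 1.07×10⁻¹² × (48.6)² = 1.27×10⁻⁹ J.

1.27 nJ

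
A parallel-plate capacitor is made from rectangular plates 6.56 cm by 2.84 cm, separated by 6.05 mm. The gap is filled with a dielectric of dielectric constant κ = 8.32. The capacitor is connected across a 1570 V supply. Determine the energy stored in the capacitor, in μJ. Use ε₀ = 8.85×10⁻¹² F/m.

A = 6.56 × 2.84 cm² = 1.86×10⁻³ m².
C = κε₀A/d = 8.32 × 8.85×10⁻¹² × 1.86×10⁻³ / 6.05×10⁻³ = 2.27×10⁻¹¹ F.
U = ½CV² = ½ × 2.27×10⁻¹¹ × (1570)² = 2.79×10⁻⁵ J.

U ≈ 27.9 μJ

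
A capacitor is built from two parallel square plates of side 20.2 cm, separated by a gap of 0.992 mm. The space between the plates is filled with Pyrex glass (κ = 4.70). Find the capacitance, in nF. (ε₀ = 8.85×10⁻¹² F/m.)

1.71 nF

A = (20.2 cm)² = 4.08×10⁻² m².
C = κε₀A/d = 4.70 × 8.85×10⁻¹² × 4.08×10⁻² / 9.92×10⁻⁴ = 1.71×10⁻⁹ F.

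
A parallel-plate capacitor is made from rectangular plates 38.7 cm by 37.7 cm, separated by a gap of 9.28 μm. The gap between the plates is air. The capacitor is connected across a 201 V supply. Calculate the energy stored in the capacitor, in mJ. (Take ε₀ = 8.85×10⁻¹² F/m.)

A = 38.7 × 37.7 cm² = 0.146 m².
C = ε₀A/d = 8.85×10⁻¹² × 0.146 / 9.28×10⁻⁶ = 1.39×10⁻⁷ F.
U = ½CV² = ½ × 1.39×10⁻⁷ × (201)² = 2.81×10⁻³ J.

U ≈ 2.81 mJ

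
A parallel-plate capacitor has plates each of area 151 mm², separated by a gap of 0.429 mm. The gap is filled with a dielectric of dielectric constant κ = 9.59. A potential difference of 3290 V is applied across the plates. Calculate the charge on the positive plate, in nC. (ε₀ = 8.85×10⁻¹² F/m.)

Q ≈ 98.3 nC

A = 151 mm² = 1.51×10⁻⁴ m².
C = κε₀A/d = 9.59 × 8.85×10⁻¹² × 1.51×10⁻⁴ / 4.29×10⁻⁴ = 2.99×10⁻¹¹ F.
Q = CV = 2.99×10⁻¹¹ × 3290 = 9.83×10⁻⁸ C.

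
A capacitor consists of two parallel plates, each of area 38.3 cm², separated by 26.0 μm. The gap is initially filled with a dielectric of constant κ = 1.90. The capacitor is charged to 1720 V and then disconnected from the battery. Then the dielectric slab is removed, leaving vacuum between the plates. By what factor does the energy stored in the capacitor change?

1.90

Isolated ⇒ Q is held fixed.
C₂ = 0.526 C₁ and U = Q²/(2C), so U₂/U₁ = C₁/C₂ = 1.90.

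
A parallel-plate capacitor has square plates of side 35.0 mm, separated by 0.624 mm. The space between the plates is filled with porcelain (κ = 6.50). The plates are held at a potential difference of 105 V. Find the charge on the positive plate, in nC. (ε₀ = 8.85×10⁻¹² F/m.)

Q ≈ 11.9 nC

A = (35.0 mm)² = 1.23×10⁻³ m².
C = κε₀A/d = 6.50 × 8.85×10⁻¹² × 1.23×10⁻³ / 6.24×10⁻⁴ = 1.13×10⁻¹⁰ F.
Q = CV = 1.13×10⁻¹⁰ × 105 = 1.19×10⁻⁸ C.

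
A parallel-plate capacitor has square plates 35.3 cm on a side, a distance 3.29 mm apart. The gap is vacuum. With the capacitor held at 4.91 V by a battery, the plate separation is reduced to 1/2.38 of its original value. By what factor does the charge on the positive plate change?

Q₂/Q₁ ≈ 2.38

Battery connected ⇒ V is held fixed.
C₂ = 2.38 C₁ and Q = CV, so Q₂/Q₁ = C₂/C₁ = 2.38.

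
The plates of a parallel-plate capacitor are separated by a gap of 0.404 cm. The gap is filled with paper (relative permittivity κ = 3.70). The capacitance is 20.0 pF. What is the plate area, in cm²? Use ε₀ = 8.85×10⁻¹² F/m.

A ≈ 24.7 cm²

A = Cd/(κε₀) = 2.00×10⁻¹¹ × 4.04×10⁻³ / (3.70 × 8.85×10⁻¹²) = 2.47×10⁻³ m².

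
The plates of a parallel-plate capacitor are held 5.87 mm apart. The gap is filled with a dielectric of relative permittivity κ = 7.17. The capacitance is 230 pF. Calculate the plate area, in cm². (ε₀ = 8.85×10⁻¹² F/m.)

213 cm²

A = Cd/(κε₀) = 2.30×10⁻¹⁰ × 5.87×10⁻³ / (7.17 × 8.85×10⁻¹²) = 2.13×10⁻² m².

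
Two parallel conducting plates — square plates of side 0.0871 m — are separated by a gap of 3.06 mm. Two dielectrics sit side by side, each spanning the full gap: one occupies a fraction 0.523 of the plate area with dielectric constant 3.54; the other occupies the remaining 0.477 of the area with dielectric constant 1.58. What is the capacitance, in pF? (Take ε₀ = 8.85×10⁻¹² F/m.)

A = (0.0871 m)² = 7.59×10⁻³ m².
Side-by-side slabs ⇒ two capacitors in parallel, each spanning the full gap.
C₁ = κ₁ε₀A₁/d = 3.54 × 8.85×10⁻¹² × 3.97×10⁻³ / 3.06×10⁻³ = 4.06×10⁻¹¹ F.
C₂ = κ₂ε₀A₂/d = 1.58 × 8.85×10⁻¹² × 3.62×10⁻³ / 3.06×10⁻³ = 1.65×10⁻¹¹ F.
C = C₁ + C₂ = 5.72×10⁻¹¹ F.

C ≈ 57.2 pF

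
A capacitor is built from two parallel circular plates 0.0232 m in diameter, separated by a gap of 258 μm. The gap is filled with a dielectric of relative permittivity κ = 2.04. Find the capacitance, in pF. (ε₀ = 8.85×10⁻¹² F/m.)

A = π(0.0232/2 m)² = 4.23×10⁻⁴ m².
C = κε₀A/d = 2.04 × 8.85×10⁻¹² × 4.23×10⁻⁴ / 2.58×10⁻⁴ = 2.96×10⁻¹¹ F.

C ≈ 29.6 pF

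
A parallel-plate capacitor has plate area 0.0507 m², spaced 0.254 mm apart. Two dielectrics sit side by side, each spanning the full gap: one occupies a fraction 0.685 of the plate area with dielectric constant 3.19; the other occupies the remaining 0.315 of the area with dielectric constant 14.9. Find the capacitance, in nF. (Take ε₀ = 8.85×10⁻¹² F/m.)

Side-by-side slabs ⇒ two capacitors in parallel, each spanning the full gap.
C₁ = κ₁ε₀A₁/d = 3.19 × 8.85×10⁻¹² × 3.47×10⁻² / 2.54×10⁻⁴ = 3.86×10⁻⁹ F.
C₂ = κ₂ε₀A₂/d = 14.9 × 8.85×10⁻¹² × 1.60×10⁻² / 2.54×10⁻⁴ = 8.29×10⁻⁹ F.
C = C₁ + C₂ = 1.22×10⁻⁸ F.

C ≈ 12.2 nF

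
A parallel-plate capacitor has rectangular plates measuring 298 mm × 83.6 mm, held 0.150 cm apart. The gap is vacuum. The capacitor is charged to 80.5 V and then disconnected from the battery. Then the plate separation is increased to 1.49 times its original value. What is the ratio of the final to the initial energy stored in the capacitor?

Isolated ⇒ Q is held fixed.
C₂ = 0.671 C₁ and U = Q²/(2C), so U₂/U₁ = C₁/C₂ = 1.49.

1.49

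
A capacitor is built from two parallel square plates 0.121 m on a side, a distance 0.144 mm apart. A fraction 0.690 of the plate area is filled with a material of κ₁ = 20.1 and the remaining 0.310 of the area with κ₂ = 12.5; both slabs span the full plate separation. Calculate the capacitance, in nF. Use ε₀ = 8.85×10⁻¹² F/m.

A = (0.121 m)² = 1.46×10⁻² m².
Side-by-side slabs ⇒ two capacitors in parallel, each spanning the full gap.
C₁ = κ₁ε₀A₁/d = 20.1 × 8.85×10⁻¹² × 1.01×10⁻² / 1.44×10⁻⁴ = 1.25×10⁻⁸ F.
C₂ = κ₂ε₀A₂/d = 12.5 × 8.85×10⁻¹² × 4.54×10⁻³ / 1.44×10⁻⁴ = 3.49×10⁻⁹ F.
C = C₁ + C₂ = 1.60×10⁻⁸ F.

16.0 nF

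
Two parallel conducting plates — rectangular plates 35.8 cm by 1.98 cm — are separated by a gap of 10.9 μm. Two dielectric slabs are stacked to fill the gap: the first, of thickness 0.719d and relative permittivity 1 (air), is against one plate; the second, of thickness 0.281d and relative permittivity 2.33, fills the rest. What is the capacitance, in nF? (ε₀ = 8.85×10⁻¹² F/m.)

C ≈ 6.85 nF

A = 35.8 × 1.98 cm² = 7.09×10⁻³ m².
Stacked slabs ⇒ two capacitors in series, each with the full plate area.
C₁ = κ₁ε₀A/d₁ = 1.00 × 8.85×10⁻¹² × 7.09×10⁻³ / 7.84×10⁻⁶ = 8.00×10⁻⁹ F.
C₂ = κ₂ε₀A/d₂ = 2.33 × 8.85×10⁻¹² × 7.09×10⁻³ / 3.06×10⁻⁶ = 4.77×10⁻⁸ F.
C = (1/C₁ + 1/C₂)⁻¹ = 6.85×10⁻⁹ F.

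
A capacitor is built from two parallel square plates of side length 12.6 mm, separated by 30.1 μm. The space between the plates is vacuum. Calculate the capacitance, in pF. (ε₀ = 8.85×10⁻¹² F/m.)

A = (12.6 mm)² = 1.59×10⁻⁴ m².
C = ε₀A/d = 8.85×10⁻¹² × 1.59×10⁻⁴ / 3.01×10⁻⁵ = 4.67×10⁻¹¹ F.

46.7 pF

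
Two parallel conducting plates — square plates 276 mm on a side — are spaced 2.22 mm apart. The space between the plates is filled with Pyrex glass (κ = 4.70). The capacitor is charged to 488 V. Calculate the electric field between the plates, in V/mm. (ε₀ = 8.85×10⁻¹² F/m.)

E = V/d = 488 / 2.22×10⁻³ = 2.20×10⁵ V/m.

220 V/mm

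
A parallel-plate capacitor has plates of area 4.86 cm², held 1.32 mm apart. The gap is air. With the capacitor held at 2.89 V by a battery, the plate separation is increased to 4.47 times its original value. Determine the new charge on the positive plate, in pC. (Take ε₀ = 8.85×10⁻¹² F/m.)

2.11 pC

A = 4.86 cm² = 4.86×10⁻⁴ m².
Initially C₁ = ε₀A/d = 8.85×10⁻¹² × 4.86×10⁻⁴ / 1.32×10⁻³ = 3.26×10⁻¹² F.
Q₁ = 9.42×10⁻¹² C.
Battery connected ⇒ V is held fixed. C₂ = 0.224 C₁ and Q = CV, so Q₂/Q₁ = C₂/C₁ = 0.224.
Q₂ = 0.224 × 9.42×10⁻¹² = 2.11×10⁻¹² C.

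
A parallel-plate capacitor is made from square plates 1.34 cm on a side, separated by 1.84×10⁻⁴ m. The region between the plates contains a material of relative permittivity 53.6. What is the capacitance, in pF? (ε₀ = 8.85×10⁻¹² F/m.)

463 pF

A = (1.34 cm)² = 1.80×10⁻⁴ m².
C = κε₀A/d = 53.6 × 8.85×10⁻¹² × 1.80×10⁻⁴ / 1.84×10⁻⁴ = 4.63×10⁻¹⁰ F.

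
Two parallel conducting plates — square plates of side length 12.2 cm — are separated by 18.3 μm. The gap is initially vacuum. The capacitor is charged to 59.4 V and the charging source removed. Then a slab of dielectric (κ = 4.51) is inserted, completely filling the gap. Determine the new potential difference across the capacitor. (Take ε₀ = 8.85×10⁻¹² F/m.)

V ≈ 13.2 V

A = (12.2 cm)² = 1.49×10⁻² m².
Initially C₁ = ε₀A/d = 8.85×10⁻¹² × 1.49×10⁻² / 1.83×10⁻⁵ = 7.20×10⁻⁹ F.
V₁ = 59.4 V.
Isolated ⇒ Q is held fixed. C₂ = 4.51 C₁ and V = Q/C, so V₂/V₁ = C₁/C₂ = 0.222.
V₂ = 0.222 × 59.4 = 13.2 V.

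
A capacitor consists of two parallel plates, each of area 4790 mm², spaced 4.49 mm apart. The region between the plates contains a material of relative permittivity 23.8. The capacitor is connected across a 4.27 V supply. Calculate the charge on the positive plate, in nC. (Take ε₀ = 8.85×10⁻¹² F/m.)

Q ≈ 0.959 nC

A = 4790 mm² = 4.79×10⁻³ m².
C = κε₀A/d = 23.8 × 8.85×10⁻¹² × 4.79×10⁻³ / 4.49×10⁻³ = 2.25×10⁻¹⁰ F.
Q = CV = 2.25×10⁻¹⁰ × 4.27 = 9.59×10⁻¹⁰ C.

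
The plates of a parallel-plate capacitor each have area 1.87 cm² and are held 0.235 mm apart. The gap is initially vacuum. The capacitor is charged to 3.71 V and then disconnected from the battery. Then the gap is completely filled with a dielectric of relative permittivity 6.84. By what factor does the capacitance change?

C₂/C₁ ≈ 6.84

C = κε₀A/d scales with κ, so C₂/C₁ = κ = 6.84.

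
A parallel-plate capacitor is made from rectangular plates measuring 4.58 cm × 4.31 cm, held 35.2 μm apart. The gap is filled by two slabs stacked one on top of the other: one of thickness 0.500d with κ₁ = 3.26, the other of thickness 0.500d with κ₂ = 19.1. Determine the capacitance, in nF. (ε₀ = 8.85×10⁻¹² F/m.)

A = 4.58 × 4.31 cm² = 1.97×10⁻³ m².
Stacked slabs ⇒ two capacitors in series, each with the full plate area.
C₁ = κ₁ε₀A/d₁ = 3.26 × 8.85×10⁻¹² × 1.97×10⁻³ / 1.76×10⁻⁵ = 3.24×10⁻⁹ F.
C₂ = κ₂ε₀A/d₂ = 19.1 × 8.85×10⁻¹² × 1.97×10⁻³ / 1.76×10⁻⁵ = 1.90×10⁻⁸ F.
C = (1/C₁ + 1/C₂)⁻¹ = 2.76×10⁻⁹ F.

2.76 nF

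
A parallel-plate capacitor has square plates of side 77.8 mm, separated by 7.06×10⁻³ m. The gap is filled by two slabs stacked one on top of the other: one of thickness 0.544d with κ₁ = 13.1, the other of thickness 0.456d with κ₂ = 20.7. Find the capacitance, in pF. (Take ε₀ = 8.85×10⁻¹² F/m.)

A = (77.8 mm)² = 6.05×10⁻³ m².
Stacked slabs ⇒ two capacitors in series, each with the full plate area.
C₁ = κ₁ε₀A/d₁ = 13.1 × 8.85×10⁻¹² × 6.05×10⁻³ / 3.84×10⁻³ = 1.83×10⁻¹⁰ F.
C₂ = κ₂ε₀A/d₂ = 20.7 × 8.85×10⁻¹² × 6.05×10⁻³ / 3.22×10⁻³ = 3.44×10⁻¹⁰ F.
C = (1/C₁ + 1/C₂)⁻¹ = 1.19×10⁻¹⁰ F.

C ≈ 119 pF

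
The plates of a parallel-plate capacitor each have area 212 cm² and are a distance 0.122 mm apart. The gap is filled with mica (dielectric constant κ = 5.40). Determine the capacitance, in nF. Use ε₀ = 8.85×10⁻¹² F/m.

A = 212 cm² = 2.12×10⁻² m².
C = κε₀A/d = 5.40 × 8.85×10⁻¹² × 2.12×10⁻² / 1.22×10⁻⁴ = 8.30×10⁻⁹ F.

C ≈ 8.30 nF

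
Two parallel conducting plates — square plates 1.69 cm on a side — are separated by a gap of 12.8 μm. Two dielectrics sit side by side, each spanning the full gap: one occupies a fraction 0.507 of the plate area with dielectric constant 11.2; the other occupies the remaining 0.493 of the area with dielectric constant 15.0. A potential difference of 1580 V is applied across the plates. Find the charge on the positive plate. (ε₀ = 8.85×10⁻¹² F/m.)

A = (1.69 cm)² = 2.86×10⁻⁴ m².
Side-by-side slabs ⇒ two capacitors in parallel, each spanning the full gap.
C₁ = κ₁ε₀A₁/d = 11.2 × 8.85×10⁻¹² × 1.45×10⁻⁴ / 1.28×10⁻⁵ = 1.12×10⁻⁹ F.
C₂ = κ₂ε₀A₂/d = 15.0 × 8.85×10⁻¹² × 1.41×10⁻⁴ / 1.28×10⁻⁵ = 1.46×10⁻⁹ F.
C = C₁ + C₂ = 2.58×10⁻⁹ F.
Q = CV = 2.58×10⁻⁹ × 1580 = 4.08×10⁻⁶ C.

4.08 μC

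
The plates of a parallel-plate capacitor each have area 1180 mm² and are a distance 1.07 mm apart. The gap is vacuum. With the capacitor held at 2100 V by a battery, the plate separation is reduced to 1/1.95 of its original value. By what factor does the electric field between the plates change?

Battery connected ⇒ V is held fixed.
E = V/d, so E₂/E₁ = d₁/d₂ = 1.95.

E₂/E₁ ≈ 1.95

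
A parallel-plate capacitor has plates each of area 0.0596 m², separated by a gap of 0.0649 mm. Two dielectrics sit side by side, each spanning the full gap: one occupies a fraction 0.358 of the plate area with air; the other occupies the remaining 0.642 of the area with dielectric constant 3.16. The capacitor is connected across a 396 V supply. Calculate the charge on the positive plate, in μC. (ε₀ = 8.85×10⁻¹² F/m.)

Q ≈ 7.68 μC

Side-by-side slabs ⇒ two capacitors in parallel, each spanning the full gap.
C₁ = κ₁ε₀A₁/d = 1.00 × 8.85×10⁻¹² × 2.13×10⁻² / 6.49×10⁻⁵ = 2.91×10⁻⁹ F.
C₂ = κ₂ε₀A₂/d = 3.16 × 8.85×10⁻¹² × 3.83×10⁻² / 6.49×10⁻⁵ = 1.65×10⁻⁸ F.
C = C₁ + C₂ = 1.94×10⁻⁸ F.
Q = CV = 1.94×10⁻⁸ × 396 = 7.68×10⁻⁶ C.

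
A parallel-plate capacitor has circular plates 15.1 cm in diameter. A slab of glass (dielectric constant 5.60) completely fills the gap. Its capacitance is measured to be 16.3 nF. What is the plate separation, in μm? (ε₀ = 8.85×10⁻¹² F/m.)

A = π(15.1/2 cm)² = 1.79×10⁻² m².
d = κε₀A/C = 5.60 × 8.85×10⁻¹² × 1.79×10⁻² / 1.63×10⁻⁸ = 5.44×10⁻⁵ m.

d ≈ 54.4 μm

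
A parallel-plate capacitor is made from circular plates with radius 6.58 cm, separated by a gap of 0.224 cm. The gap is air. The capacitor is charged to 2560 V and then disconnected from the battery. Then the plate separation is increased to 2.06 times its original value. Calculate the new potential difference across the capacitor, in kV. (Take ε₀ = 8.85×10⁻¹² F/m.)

V ≈ 5.27 kV

A = π(6.58 cm)² = 1.36×10⁻² m².
Initially C₁ = ε₀A/d = 8.85×10⁻¹² × 1.36×10⁻² / 2.24×10⁻³ = 5.37×10⁻¹¹ F.
V₁ = 2.56×10³ V.
Isolated ⇒ Q is held fixed. C₂ = 0.485 C₁ and V = Q/C, so V₂/V₁ = C₁/C₂ = 2.06.
V₂ = 2.06 × 2.56×10³ = 5.27×10³ V.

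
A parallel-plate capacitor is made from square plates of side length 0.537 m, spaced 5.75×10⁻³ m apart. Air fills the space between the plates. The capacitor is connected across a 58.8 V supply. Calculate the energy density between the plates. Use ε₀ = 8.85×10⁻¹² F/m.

463 μJ/m³

E = V/d = 58.8 / 5.75×10⁻³ = 1.02×10⁴ V/m.
u = ½ε₀E² = ½ × 8.85×10⁻¹² × (1.02×10⁴)² = 4.63×10⁻⁴ J/m³.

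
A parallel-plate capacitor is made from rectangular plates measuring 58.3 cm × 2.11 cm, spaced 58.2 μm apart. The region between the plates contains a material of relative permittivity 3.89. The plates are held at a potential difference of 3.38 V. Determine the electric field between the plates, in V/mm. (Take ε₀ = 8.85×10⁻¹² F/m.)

E = V/d = 3.38 / 5.82×10⁻⁵ = 5.81×10⁴ V/m.

E ≈ 58.1 V/mm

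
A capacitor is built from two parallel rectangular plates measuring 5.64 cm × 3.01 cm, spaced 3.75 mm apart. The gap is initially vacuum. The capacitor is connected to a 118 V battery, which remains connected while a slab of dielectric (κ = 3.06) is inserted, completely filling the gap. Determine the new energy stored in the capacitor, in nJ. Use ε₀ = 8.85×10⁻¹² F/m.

U ≈ 85.4 nJ

A = 5.64 × 3.01 cm² = 1.70×10⁻³ m².
Initially C₁ = ε₀A/d = 8.85×10⁻¹² × 1.70×10⁻³ / 3.75×10⁻³ = 4.01×10⁻¹² F.
U₁ = 2.79×10⁻⁸ J.
Battery connected ⇒ V is held fixed. C₂ = 3.06 C₁ and U = ½CV², so U₂/U₁ = C₂/C₁ = 3.06.
U₂ = 3.06 × 2.79×10⁻⁸ = 8.54×10⁻⁸ J.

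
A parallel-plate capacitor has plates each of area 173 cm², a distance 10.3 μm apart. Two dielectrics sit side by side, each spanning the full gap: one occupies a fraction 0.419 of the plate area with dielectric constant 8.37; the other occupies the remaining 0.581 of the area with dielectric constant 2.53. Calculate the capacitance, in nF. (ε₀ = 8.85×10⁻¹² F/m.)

74.0 nF

A = 173 cm² = 1.73×10⁻² m².
Side-by-side slabs ⇒ two capacitors in parallel, each spanning the full gap.
C₁ = κ₁ε₀A₁/d = 8.37 × 8.85×10⁻¹² × 7.25×10⁻³ / 1.03×10⁻⁵ = 5.21×10⁻⁸ F.
C₂ = κ₂ε₀A₂/d = 2.53 × 8.85×10⁻¹² × 1.01×10⁻² / 1.03×10⁻⁵ = 2.18×10⁻⁸ F.
C = C₁ + C₂ = 7.40×10⁻⁸ F.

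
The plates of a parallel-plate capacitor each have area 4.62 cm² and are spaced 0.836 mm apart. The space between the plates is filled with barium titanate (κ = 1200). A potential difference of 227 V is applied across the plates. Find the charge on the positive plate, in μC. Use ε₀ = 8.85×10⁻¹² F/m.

A = 4.62 cm² = 4.62×10⁻⁴ m².
C = κε₀A/d = 1200 × 8.85×10⁻¹² × 4.62×10⁻⁴ / 8.36×10⁻⁴ = 5.87×10⁻⁹ F.
Q = CV = 5.87×10⁻⁹ × 227 = 1.33×10⁻⁶ C.

1.33 μC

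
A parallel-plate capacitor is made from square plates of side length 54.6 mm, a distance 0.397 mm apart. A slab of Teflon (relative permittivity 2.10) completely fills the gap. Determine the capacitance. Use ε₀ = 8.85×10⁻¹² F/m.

A = (54.6 mm)² = 2.98×10⁻³ m².
C = κε₀A/d = 2.10 × 8.85×10⁻¹² × 2.98×10⁻³ / 3.97×10⁻⁴ = 1.40×10⁻¹⁰ F.

C ≈ 140 pF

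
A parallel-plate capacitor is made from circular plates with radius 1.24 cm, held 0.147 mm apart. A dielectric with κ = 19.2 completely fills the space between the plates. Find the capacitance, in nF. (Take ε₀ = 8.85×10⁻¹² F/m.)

A = π(1.24 cm)² = 4.83×10⁻⁴ m².
C = κε₀A/d = 19.2 × 8.85×10⁻¹² × 4.83×10⁻⁴ / 1.47×10⁻⁴ = 5.58×10⁻¹⁰ F.

0.558 nF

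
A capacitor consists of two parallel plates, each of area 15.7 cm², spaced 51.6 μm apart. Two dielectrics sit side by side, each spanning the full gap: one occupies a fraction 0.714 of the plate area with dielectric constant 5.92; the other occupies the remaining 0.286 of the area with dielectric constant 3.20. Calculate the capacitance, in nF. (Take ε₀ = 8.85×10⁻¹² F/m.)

C ≈ 1.38 nF

A = 15.7 cm² = 1.57×10⁻³ m².
Side-by-side slabs ⇒ two capacitors in parallel, each spanning the full gap.
C₁ = κ₁ε₀A₁/d = 5.92 × 8.85×10⁻¹² × 1.12×10⁻³ / 5.16×10⁻⁵ = 1.14×10⁻⁹ F.
C₂ = κ₂ε₀A₂/d = 3.20 × 8.85×10⁻¹² × 4.49×10⁻⁴ / 5.16×10⁻⁵ = 2.46×10⁻¹⁰ F.
C = C₁ + C₂ = 1.38×10⁻⁹ F.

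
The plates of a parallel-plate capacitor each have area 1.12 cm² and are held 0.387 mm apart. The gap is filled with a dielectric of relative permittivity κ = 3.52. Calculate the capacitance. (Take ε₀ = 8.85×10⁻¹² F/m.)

A = 1.12 cm² = 1.12×10⁻⁴ m².
C = κε₀A/d = 3.52 × 8.85×10⁻¹² × 1.12×10⁻⁴ / 3.87×10⁻⁴ = 9.02×10⁻¹² F.

9.02 pF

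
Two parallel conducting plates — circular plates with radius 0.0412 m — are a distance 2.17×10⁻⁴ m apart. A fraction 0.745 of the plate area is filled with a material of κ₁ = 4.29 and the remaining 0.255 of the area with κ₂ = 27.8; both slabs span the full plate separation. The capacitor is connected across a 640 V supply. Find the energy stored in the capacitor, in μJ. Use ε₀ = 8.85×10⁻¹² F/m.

458 μJ

A = π(0.0412 m)² = 5.33×10⁻³ m².
Side-by-side slabs ⇒ two capacitors in parallel, each spanning the full gap.
C₁ = κ₁ε₀A₁/d = 4.29 × 8.85×10⁻¹² × 3.97×10⁻³ / 2.17×10⁻⁴ = 6.95×10⁻¹⁰ F.
C₂ = κ₂ε₀A₂/d = 27.8 × 8.85×10⁻¹² × 1.36×10⁻³ / 2.17×10⁻⁴ = 1.54×10⁻⁹ F.
C = C₁ + C₂ = 2.24×10⁻⁹ F.
U = ½CV² = ½ × 2.24×10⁻⁹ × (640)² = 4.58×10⁻⁴ J.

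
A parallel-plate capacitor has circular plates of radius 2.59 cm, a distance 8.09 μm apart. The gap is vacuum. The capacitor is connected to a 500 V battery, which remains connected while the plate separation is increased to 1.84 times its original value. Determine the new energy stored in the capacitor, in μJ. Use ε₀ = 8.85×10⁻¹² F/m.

A = π(2.59 cm)² = 2.11×10⁻³ m².
Initially C₁ = ε₀A/d = 8.85×10⁻¹² × 2.11×10⁻³ / 8.09×10⁻⁶ = 2.31×10⁻⁹ F.
U₁ = 2.88×10⁻⁴ J.
Battery connected ⇒ V is held fixed. C₂ = 0.543 C₁ and U = ½CV², so U₂/U₁ = C₂/C₁ = 0.543.
U₂ = 0.543 × 2.88×10⁻⁴ = 1.57×10⁻⁴ J.

157 μJ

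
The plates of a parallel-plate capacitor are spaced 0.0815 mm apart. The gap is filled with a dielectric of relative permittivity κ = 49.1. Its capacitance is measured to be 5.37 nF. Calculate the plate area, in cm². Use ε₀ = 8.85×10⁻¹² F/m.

A = Cd/(κε₀) = 5.37×10⁻⁹ × 8.15×10⁻⁵ / (49.1 × 8.85×10⁻¹²) = 1.01×10⁻³ m².

A ≈ 10.1 cm²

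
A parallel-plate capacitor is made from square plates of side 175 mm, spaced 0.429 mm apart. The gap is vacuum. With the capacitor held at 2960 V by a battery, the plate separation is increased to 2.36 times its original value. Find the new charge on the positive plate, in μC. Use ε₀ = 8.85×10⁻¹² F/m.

Q ≈ 0.792 μC

A = (175 mm)² = 3.06×10⁻² m².
Initially C₁ = ε₀A/d = 8.85×10⁻¹² × 3.06×10⁻² / 4.29×10⁻⁴ = 6.32×10⁻¹⁰ F.
Q₁ = 1.87×10⁻⁶ C.
Battery connected ⇒ V is held fixed. C₂ = 0.424 C₁ and Q = CV, so Q₂/Q₁ = C₂/C₁ = 0.424.
Q₂ = 0.424 × 1.87×10⁻⁶ = 7.92×10⁻⁷ C.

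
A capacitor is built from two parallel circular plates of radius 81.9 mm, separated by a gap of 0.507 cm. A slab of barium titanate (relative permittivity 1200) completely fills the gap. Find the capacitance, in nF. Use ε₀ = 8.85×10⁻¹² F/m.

A = π(81.9 mm)² = 2.11×10⁻² m².
C = κε₀A/d = 1200 × 8.85×10⁻¹² × 2.11×10⁻² / 5.07×10⁻³ = 4.41×10⁻⁸ F.

C ≈ 44.1 nF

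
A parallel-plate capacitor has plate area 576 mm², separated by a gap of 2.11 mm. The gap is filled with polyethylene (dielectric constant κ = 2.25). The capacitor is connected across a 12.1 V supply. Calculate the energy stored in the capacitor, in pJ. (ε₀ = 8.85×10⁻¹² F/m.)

A = 576 mm² = 5.76×10⁻⁴ m².
C = κε₀A/d = 2.25 × 8.85×10⁻¹² × 5.76×10⁻⁴ / 2.11×10⁻³ = 5.44×10⁻¹² F.
U = ½CV² = ½ × 5.44×10⁻¹² × (12.1)² = 3.98×10⁻¹⁰ J.

398 pJ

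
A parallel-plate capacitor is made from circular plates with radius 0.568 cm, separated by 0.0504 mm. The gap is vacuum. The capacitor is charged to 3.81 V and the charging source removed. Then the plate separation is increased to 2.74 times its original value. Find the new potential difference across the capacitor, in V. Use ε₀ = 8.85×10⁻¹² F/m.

V ≈ 10.4 V

A = π(0.568 cm)² = 1.01×10⁻⁴ m².
Initially C₁ = ε₀A/d = 8.85×10⁻¹² × 1.01×10⁻⁴ / 5.04×10⁻⁵ = 1.78×10⁻¹¹ F.
V₁ = 3.81 V.
Isolated ⇒ Q is held fixed. C₂ = 0.365 C₁ and V = Q/C, so V₂/V₁ = C₁/C₂ = 2.74.
V₂ = 2.74 × 3.81 = 10.4 V.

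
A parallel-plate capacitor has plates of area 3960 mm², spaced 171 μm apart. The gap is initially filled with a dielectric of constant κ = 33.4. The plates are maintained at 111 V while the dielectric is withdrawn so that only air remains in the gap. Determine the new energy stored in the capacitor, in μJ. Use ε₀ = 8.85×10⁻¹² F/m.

1.26 μJ

A = 3960 mm² = 3.96×10⁻³ m².
Initially C₁ = κε₀A/d = 33.4 × 8.85×10⁻¹² × 3.96×10⁻³ / 1.71×10⁻⁴ = 6.85×10⁻⁹ F.
U₁ = 4.22×10⁻⁵ J.
Battery connected ⇒ V is held fixed. C₂ = 0.0299 C₁ and U = ½CV², so U₂/U₁ = C₂/C₁ = 0.0299.
U₂ = 0.0299 × 4.22×10⁻⁵ = 1.26×10⁻⁶ J.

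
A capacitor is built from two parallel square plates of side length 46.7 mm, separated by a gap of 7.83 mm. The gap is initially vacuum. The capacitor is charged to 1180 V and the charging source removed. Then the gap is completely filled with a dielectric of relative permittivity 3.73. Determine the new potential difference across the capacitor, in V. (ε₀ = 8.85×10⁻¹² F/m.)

316 V

A = (46.7 mm)² = 2.18×10⁻³ m².
Initially C₁ = ε₀A/d = 8.85×10⁻¹² × 2.18×10⁻³ / 7.83×10⁻³ = 2.46×10⁻¹² F.
V₁ = 1.18×10³ V.
Isolated ⇒ Q is held fixed. C₂ = 3.73 C₁ and V = Q/C, so V₂/V₁ = C₁/C₂ = 0.268.
V₂ = 0.268 × 1.18×10³ = 3.16×10² V.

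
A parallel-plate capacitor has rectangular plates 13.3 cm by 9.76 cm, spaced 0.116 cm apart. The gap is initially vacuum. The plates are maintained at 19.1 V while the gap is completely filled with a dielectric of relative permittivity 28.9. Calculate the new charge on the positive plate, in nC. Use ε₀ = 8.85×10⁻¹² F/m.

Q ≈ 54.7 nC

A = 13.3 × 9.76 cm² = 1.30×10⁻² m².
Initially C₁ = ε₀A/d = 8.85×10⁻¹² × 1.30×10⁻² / 1.16×10⁻³ = 9.90×10⁻¹¹ F.
Q₁ = 1.89×10⁻⁹ C.
Battery connected ⇒ V is held fixed. C₂ = 28.9 C₁ and Q = CV, so Q₂/Q₁ = C₂/C₁ = 28.9.
Q₂ = 28.9 × 1.89×10⁻⁹ = 5.47×10⁻⁸ C.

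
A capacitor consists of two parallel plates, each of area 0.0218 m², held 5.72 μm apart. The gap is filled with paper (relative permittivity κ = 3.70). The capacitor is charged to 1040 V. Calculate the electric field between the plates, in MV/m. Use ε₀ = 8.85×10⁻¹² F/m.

E = V/d = 1040 / 5.72×10⁻⁶ = 1.82×10⁸ V/m.

182 MV/m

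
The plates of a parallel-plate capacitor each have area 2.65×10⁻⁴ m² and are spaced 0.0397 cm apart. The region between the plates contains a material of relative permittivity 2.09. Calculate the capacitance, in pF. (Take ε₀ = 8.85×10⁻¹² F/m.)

12.3 pF

C = κε₀A/d = 2.09 × 8.85×10⁻¹² × 2.65×10⁻⁴ / 3.97×10⁻⁴ = 1.23×10⁻¹¹ F.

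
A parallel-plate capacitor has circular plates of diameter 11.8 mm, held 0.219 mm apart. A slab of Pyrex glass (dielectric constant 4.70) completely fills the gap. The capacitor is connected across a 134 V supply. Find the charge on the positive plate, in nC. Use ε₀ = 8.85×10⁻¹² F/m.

A = π(11.8/2 mm)² = 1.09×10⁻⁴ m².
C = κε₀A/d = 4.70 × 8.85×10⁻¹² × 1.09×10⁻⁴ / 2.19×10⁻⁴ = 2.08×10⁻¹¹ F.
Q = CV = 2.08×10⁻¹¹ × 134 = 2.78×10⁻⁹ C.

Q ≈ 2.78 nC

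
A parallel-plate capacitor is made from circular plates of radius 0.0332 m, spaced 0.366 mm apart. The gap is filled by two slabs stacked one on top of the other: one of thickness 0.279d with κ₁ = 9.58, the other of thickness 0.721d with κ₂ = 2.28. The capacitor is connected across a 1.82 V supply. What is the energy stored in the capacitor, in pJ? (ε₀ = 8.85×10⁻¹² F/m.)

A = π(0.0332 m)² = 3.46×10⁻³ m².
Stacked slabs ⇒ two capacitors in series, each with the full plate area.
C₁ = κ₁ε₀A/d₁ = 9.58 × 8.85×10⁻¹² × 3.46×10⁻³ / 1.02×10⁻⁴ = 2.88×10⁻⁹ F.
C₂ = κ₂ε₀A/d₂ = 2.28 × 8.85×10⁻¹² × 3.46×10⁻³ / 2.64×10⁻⁴ = 2.65×10⁻¹⁰ F.
C = (1/C₁ + 1/C₂)⁻¹ = 2.42×10⁻¹⁰ F.
U = ½CV² = ½ × 2.42×10⁻¹⁰ × (1.82)² = 4.02×10⁻¹⁰ J.

U ≈ 402 pJ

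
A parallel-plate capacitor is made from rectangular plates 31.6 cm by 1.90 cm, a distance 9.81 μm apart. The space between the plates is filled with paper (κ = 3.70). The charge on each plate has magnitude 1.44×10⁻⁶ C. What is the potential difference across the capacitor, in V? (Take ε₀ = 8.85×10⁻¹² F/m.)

A = 31.6 × 1.90 cm² = 6.00×10⁻³ m².
C = κε₀A/d = 3.70 × 8.85×10⁻¹² × 6.00×10⁻³ / 9.81×10⁻⁶ = 2.00×10⁻⁸ F.
V = Q/C = 1.44×10⁻⁶ / 2.00×10⁻⁸ = 71.9 V.

71.9 V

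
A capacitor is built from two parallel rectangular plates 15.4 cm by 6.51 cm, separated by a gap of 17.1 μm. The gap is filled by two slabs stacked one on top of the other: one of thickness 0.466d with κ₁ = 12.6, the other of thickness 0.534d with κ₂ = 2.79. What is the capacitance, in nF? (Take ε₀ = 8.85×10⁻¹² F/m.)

22.7 nF

A = 15.4 × 6.51 cm² = 1.00×10⁻² m².
Stacked slabs ⇒ two capacitors in series, each with the full plate area.
C₁ = κ₁ε₀A/d₁ = 12.6 × 8.85×10⁻¹² × 1.00×10⁻² / 7.97×10⁻⁶ = 1.40×10⁻⁷ F.
C₂ = κ₂ε₀A/d₂ = 2.79 × 8.85×10⁻¹² × 1.00×10⁻² / 9.13×10⁻⁶ = 2.71×10⁻⁸ F.
C = (1/C₁ + 1/C₂)⁻¹ = 2.27×10⁻⁸ F.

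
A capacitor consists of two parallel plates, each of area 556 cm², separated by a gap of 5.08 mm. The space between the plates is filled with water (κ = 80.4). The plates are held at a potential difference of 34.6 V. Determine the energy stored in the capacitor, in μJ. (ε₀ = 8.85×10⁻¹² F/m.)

A = 556 cm² = 5.56×10⁻² m².
C = κε₀A/d = 80.4 × 8.85×10⁻¹² × 5.56×10⁻² / 5.08×10⁻³ = 7.79×10⁻⁹ F.
U = ½CV² = ½ × 7.79×10⁻⁹ × (34.6)² = 4.66×10⁻⁶ J.

U ≈ 4.66 μJ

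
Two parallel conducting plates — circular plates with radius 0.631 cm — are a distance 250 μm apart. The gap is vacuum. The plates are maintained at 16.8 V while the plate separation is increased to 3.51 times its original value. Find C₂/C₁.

C₂/C₁ ≈ 0.285

C = ε₀A/d scales as 1/d, so C₂/C₁ = d₁/d₂ = 1/3.51 = 0.285.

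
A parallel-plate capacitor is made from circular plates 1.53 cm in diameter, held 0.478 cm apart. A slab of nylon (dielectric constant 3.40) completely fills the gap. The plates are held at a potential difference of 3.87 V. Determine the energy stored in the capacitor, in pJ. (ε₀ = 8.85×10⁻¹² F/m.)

A = π(1.53/2 cm)² = 1.84×10⁻⁴ m².
C = κε₀A/d = 3.40 × 8.85×10⁻¹² × 1.84×10⁻⁴ / 4.78×10⁻³ = 1.16×10⁻¹² F.
U = ½CV² = ½ × 1.16×10⁻¹² × (3.87)² = 8.67×10⁻¹² J.

8.67 pJ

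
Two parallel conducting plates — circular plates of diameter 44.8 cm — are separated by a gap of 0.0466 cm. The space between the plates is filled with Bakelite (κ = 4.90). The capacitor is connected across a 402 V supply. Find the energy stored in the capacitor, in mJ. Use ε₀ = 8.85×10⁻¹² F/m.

A = π(44.8/2 cm)² = 0.158 m².
C = κε₀A/d = 4.90 × 8.85×10⁻¹² × 0.158 / 4.66×10⁻⁴ = 1.47×10⁻⁸ F.
U = ½CV² = ½ × 1.47×10⁻⁸ × (402)² = 1.19×10⁻³ J.

U ≈ 1.19 mJ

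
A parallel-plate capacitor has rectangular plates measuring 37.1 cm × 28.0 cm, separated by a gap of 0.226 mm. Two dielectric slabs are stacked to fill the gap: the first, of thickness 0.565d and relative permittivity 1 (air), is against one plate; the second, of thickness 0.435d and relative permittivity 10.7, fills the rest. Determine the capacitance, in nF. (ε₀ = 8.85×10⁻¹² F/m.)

A = 37.1 × 28.0 cm² = 0.104 m².
Stacked slabs ⇒ two capacitors in series, each with the full plate area.
C₁ = κ₁ε₀A/d₁ = 1.00 × 8.85×10⁻¹² × 0.104 / 1.28×10⁻⁴ = 7.20×10⁻⁹ F.
C₂ = κ₂ε₀A/d₂ = 10.7 × 8.85×10⁻¹² × 0.104 / 9.83×10⁻⁵ = 1.00×10⁻⁷ F.
C = (1/C₁ + 1/C₂)⁻¹ = 6.72×10⁻⁹ F.

C ≈ 6.72 nF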